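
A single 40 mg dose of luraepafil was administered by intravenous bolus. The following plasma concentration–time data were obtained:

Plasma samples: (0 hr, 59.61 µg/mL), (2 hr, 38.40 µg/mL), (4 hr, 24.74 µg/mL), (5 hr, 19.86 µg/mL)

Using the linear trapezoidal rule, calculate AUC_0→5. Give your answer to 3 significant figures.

AUC = 183 µg/mL·hr

Trapezoidal AUC_0→5:
  [0→2]: (59.61+38.40)/2 × 2 = 98.01
  [2→4]: (38.40+24.74)/2 × 2 = 63.14
  [4→5]: (24.74+19.86)/2 × 1 = 22.3
  Sum = 183.45 µg/mL·hr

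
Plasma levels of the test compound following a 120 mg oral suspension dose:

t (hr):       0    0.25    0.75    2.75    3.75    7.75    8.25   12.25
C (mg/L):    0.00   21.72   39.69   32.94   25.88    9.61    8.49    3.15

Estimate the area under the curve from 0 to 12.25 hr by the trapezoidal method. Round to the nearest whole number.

AUC = 219 mg/L·hr

Trapezoidal AUC_0→12.25:
  [0→0.25]: (0.00+21.72)/2 × 0.25 = 2.715
  [0.25→0.75]: (21.72+39.69)/2 × 0.5 = 15.3525
  [0.75→2.75]: (39.69+32.94)/2 × 2 = 72.63
  [2.75→3.75]: (32.94+25.88)/2 × 1 = 29.41
  [3.75→7.75]: (25.88+9.61)/2 × 4 = 70.98
  [7.75→8.25]: (9.61+8.49)/2 × 0.5 = 4.525
  [8.25→12.25]: (8.49+3.15)/2 × 4 = 23.28
  Sum = 218.8925 mg/L·hr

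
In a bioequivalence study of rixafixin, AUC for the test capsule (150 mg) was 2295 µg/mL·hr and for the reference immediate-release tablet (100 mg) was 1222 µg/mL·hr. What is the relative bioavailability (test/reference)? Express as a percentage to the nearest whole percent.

F_rel = (AUC_test/D_test) / (AUC_ref/D_ref)
      = (2295/150) / (1222/100)
      = 15.3 / 12.22 = 1.2520 = 125.20%

F_rel = 125%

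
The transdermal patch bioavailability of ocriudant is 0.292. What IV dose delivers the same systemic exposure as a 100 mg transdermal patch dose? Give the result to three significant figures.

Systemic exposure from an extravascular dose = F × D_ev, so the equivalent IV dose is F × D_ev.
D_iv = F × D_ev = 0.292 × 100 = 29.2 mg

D_iv = 29.2 mg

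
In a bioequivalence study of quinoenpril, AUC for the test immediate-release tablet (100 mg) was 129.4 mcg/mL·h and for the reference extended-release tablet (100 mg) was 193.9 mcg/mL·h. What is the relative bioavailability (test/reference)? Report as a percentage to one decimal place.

F_rel = 66.7%

F_rel = (AUC_test/D_test) / (AUC_ref/D_ref)
      = (129.4/100) / (193.9/100)
      = 1.294 / 1.939 = 0.6674 = 66.74%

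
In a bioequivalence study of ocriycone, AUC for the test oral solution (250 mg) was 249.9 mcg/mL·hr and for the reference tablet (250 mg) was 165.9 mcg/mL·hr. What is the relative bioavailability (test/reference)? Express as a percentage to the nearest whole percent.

F_rel = (AUC_test/D_test) / (AUC_ref/D_ref)
      = (249.9/250) / (165.9/250)
      = 0.9996 / 0.6636 = 1.5063 = 150.63%

F_rel = 151%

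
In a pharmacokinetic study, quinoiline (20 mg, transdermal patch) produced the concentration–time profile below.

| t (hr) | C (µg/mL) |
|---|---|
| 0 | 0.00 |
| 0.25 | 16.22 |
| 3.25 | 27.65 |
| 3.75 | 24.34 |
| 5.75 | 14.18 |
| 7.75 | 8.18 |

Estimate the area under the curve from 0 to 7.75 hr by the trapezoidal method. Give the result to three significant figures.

AUC = 142 µg/mL·hr

Trapezoidal AUC_0→7.75:
  [0→0.25]: (0.00+16.22)/2 × 0.25 = 2.0275
  [0.25→3.25]: (16.22+27.65)/2 × 3 = 65.805
  [3.25→3.75]: (27.65+24.34)/2 × 0.5 = 12.9975
  [3.75→5.75]: (24.34+14.18)/2 × 2 = 38.52
  [5.75→7.75]: (14.18+8.18)/2 × 2 = 22.36
  Sum = 141.71 µg/mL·hr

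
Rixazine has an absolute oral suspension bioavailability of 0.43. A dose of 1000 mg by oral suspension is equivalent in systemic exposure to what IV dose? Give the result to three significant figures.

D_iv = 430 mg

Systemic exposure from an extravascular dose = F × D_ev, so the equivalent IV dose is F × D_ev.
D_iv = F × D_ev = 0.43 × 1000 = 430 mg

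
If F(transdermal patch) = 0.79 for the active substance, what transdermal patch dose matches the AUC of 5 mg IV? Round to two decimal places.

For equal systemic exposure: F × D_ev = D_iv
D_ev = D_iv / F = 5 / 0.79 = 6.32911 mg

D_transdermal = 6.33 mg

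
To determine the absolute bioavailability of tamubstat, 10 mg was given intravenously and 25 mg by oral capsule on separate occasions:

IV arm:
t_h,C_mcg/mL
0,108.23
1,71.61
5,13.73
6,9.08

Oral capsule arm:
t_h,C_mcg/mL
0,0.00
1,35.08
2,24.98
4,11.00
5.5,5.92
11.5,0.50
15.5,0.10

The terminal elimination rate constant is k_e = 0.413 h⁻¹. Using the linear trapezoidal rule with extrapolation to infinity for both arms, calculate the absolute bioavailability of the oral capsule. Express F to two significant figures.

Trapezoidal AUC_0→6 (IV):
  [0→1]: (108.23+71.61)/2 × 1 = 89.92
  [1→5]: (71.61+13.73)/2 × 4 = 170.68
  [5→6]: (13.73+9.08)/2 × 1 = 11.405
  Sum = 272.005 mcg/mL·h
IV tail: 9.08/0.413 = 21.985; AUC_iv,0→∞ = 272.005 + 21.985 = 293.99 mcg/mL·h
Trapezoidal AUC_0→15.5 (oral capsule):
  [0→1]: (0.00+35.08)/2 × 1 = 17.54
  [1→2]: (35.08+24.98)/2 × 1 = 30.03
  [2→4]: (24.98+11.00)/2 × 2 = 35.98
  [4→5.5]: (11.00+5.92)/2 × 1.5 = 12.69
  [5.5→11.5]: (5.92+0.50)/2 × 6 = 19.26
  [11.5→15.5]: (0.50+0.10)/2 × 4 = 1.2
  Sum = 116.7 mcg/mL·h
oral capsule tail: 0.10/0.413 = 0.242; AUC_ev,0→∞ = 116.7 + 0.242 = 116.942 mcg/mL·h
F = (AUC_ev/D_ev)/(AUC_iv/D_iv) = (116.942/25)/(293.99/10) = 4.67768/29.399 = 0.1591

F = 0.16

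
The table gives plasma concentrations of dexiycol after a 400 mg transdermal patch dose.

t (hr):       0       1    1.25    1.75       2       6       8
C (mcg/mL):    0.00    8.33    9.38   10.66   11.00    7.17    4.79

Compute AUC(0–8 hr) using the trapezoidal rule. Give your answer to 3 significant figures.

AUC = 62.4 mcg/mL·hr

Trapezoidal AUC_0→8:
  [0→1]: (0.00+8.33)/2 × 1 = 4.165
  [1→1.25]: (8.33+9.38)/2 × 0.25 = 2.21375
  [1.25→1.75]: (9.38+10.66)/2 × 0.5 = 5.01
  [1.75→2]: (10.66+11.00)/2 × 0.25 = 2.7075
  [2→6]: (11.00+7.17)/2 × 4 = 36.34
  [6→8]: (7.17+4.79)/2 × 2 = 11.96
  Sum = 62.39625 mcg/mL·hr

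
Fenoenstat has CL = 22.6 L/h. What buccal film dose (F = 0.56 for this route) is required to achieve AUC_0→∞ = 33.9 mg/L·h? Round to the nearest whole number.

Dose = 1368 mg

Dose = CL × AUC_0→∞ / F
     = 22.6 × 33.9 / 0.56 = 1368.11 mg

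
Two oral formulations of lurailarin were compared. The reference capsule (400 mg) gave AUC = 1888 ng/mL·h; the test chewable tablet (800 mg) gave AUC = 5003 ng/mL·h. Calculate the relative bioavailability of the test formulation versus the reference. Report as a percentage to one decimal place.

F_rel = (AUC_test/D_test) / (AUC_ref/D_ref)
      = (5003/800) / (1888/400)
      = 6.25375 / 4.72 = 1.3249 = 132.49%

F_rel = 132.5%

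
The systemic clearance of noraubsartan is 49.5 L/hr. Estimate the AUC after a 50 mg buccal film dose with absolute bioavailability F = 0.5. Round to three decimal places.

AUC_0→∞ = F × Dose / CL
        = 0.5 × 50 / 49.5 = 0.505051 mg/L·hr

AUC = 0.505 mg/L·hr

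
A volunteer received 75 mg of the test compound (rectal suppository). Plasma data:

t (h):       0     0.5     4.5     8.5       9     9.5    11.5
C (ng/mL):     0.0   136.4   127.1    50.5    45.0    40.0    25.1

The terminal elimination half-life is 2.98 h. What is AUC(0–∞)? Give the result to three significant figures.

Trapezoidal AUC_0→11.5:
  [0→0.5]: (0.0+136.4)/2 × 0.5 = 34.1
  [0.5→4.5]: (136.4+127.1)/2 × 4 = 527.0
  [4.5→8.5]: (127.1+50.5)/2 × 4 = 355.2
  [8.5→9]: (50.5+45.0)/2 × 0.5 = 23.875
  [9→9.5]: (45.0+40.0)/2 × 0.5 = 21.25
  [9.5→11.5]: (40.0+25.1)/2 × 2 = 65.1
  Sum = 1026.525 ng/mL·h
k_e = ln2 / t½ = 0.693147 / 2.98 = 0.2326 h^-1
Extrapolated tail: C_last / k_e = 25.1 / 0.2326 = 107.911
AUC_0→∞ = 1026.525 + 107.911 = 1134.436 ng/mL·h

AUC = 1130 ng/mL·h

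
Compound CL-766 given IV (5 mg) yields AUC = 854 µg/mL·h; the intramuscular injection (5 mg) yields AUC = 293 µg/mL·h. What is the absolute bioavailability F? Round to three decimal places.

F = (AUC_ev / D_ev) / (AUC_iv / D_iv)
  = (293/5) / (854/5)
  = 58.6 / 170.8 = 0.3431

F = 0.343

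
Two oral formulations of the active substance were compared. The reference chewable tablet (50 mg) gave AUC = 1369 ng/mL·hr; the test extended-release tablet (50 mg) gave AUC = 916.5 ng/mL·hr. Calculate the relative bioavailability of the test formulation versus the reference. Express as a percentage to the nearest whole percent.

F_rel = 67%

F_rel = (AUC_test/D_test) / (AUC_ref/D_ref)
      = (916.5/50) / (1369/50)
      = 18.33 / 27.38 = 0.6695 = 66.95%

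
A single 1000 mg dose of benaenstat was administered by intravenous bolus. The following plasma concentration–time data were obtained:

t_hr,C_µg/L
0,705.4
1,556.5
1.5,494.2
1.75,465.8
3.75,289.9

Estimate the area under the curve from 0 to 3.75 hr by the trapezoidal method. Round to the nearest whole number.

AUC = 1769 µg/L·hr

Trapezoidal AUC_0→3.75:
  [0→1]: (705.4+556.5)/2 × 1 = 630.95
  [1→1.5]: (556.5+494.2)/2 × 0.5 = 262.675
  [1.5→1.75]: (494.2+465.8)/2 × 0.25 = 120.0
  [1.75→3.75]: (465.8+289.9)/2 × 2 = 755.7
  Sum = 1769.325 µg/L·hr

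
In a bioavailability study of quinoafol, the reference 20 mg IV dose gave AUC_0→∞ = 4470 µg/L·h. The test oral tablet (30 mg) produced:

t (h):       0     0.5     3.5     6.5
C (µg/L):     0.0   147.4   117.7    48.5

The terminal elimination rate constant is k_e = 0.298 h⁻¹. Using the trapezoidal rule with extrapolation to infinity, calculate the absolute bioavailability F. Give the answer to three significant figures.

Trapezoidal AUC_0→6.5 (oral tablet):
  [0→0.5]: (0.0+147.4)/2 × 0.5 = 36.85
  [0.5→3.5]: (147.4+117.7)/2 × 3 = 397.65
  [3.5→6.5]: (117.7+48.5)/2 × 3 = 249.3
  Sum = 683.8 µg/L·h
Tail: C_last/k_e = 48.5/0.298 = 162.752
AUC_0→∞ (oral tablet) = 683.8 + 162.752 = 846.552 µg/L·h
F = (AUC_ev/D_ev)/(AUC_iv/D_iv) = (846.552/30)/(4470/20) = 28.2184/223.5 = 0.1263

F = 0.126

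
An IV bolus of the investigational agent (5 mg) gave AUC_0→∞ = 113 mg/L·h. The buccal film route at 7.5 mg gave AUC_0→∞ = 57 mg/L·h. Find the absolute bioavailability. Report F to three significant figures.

F = (AUC_ev / D_ev) / (AUC_iv / D_iv)
  = (57/7.5) / (113/5)
  = 7.6 / 22.6 = 0.3363

F = 0.336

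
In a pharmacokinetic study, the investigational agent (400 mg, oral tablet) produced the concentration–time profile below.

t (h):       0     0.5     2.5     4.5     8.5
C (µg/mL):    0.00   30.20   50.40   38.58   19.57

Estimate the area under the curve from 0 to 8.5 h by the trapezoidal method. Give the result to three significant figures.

Trapezoidal AUC_0→8.5:
  [0→0.5]: (0.00+30.20)/2 × 0.5 = 7.55
  [0.5→2.5]: (30.20+50.40)/2 × 2 = 80.6
  [2.5→4.5]: (50.40+38.58)/2 × 2 = 88.98
  [4.5→8.5]: (38.58+19.57)/2 × 4 = 116.3
  Sum = 293.43 µg/mL·h

AUC = 293 µg/mL·h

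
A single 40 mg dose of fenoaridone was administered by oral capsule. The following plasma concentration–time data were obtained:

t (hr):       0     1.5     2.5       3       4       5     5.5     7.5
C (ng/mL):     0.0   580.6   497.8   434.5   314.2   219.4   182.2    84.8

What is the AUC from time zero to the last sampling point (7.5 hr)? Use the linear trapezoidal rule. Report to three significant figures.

Trapezoidal AUC_0→7.5:
  [0→1.5]: (0.0+580.6)/2 × 1.5 = 435.45
  [1.5→2.5]: (580.6+497.8)/2 × 1 = 539.2
  [2.5→3]: (497.8+434.5)/2 × 0.5 = 233.075
  [3→4]: (434.5+314.2)/2 × 1 = 374.35
  [4→5]: (314.2+219.4)/2 × 1 = 266.8
  [5→5.5]: (219.4+182.2)/2 × 0.5 = 100.4
  [5.5→7.5]: (182.2+84.8)/2 × 2 = 267.0
  Sum = 2216.275 ng/mL·hr

AUC = 2220 ng/mL·hr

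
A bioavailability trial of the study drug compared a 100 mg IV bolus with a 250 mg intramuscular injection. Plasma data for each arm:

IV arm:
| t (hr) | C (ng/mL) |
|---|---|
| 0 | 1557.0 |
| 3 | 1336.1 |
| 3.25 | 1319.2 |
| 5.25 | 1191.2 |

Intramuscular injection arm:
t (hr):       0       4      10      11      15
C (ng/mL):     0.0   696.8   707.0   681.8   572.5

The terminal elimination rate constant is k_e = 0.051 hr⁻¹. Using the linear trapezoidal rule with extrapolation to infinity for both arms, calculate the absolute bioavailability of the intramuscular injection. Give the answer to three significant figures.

F = 0.262

Trapezoidal AUC_0→5.25 (IV):
  [0→3]: (1557.0+1336.1)/2 × 3 = 4339.65
  [3→3.25]: (1336.1+1319.2)/2 × 0.25 = 331.9125
  [3.25→5.25]: (1319.2+1191.2)/2 × 2 = 2510.4
  Sum = 7181.9625 ng/mL·hr
IV tail: 1191.2/0.051 = 23356.863; AUC_iv,0→∞ = 7181.9625 + 23356.863 = 30538.8255 ng/mL·hr
Trapezoidal AUC_0→15 (intramuscular injection):
  [0→4]: (0.0+696.8)/2 × 4 = 1393.6
  [4→10]: (696.8+707.0)/2 × 6 = 4211.4
  [10→11]: (707.0+681.8)/2 × 1 = 694.4
  [11→15]: (681.8+572.5)/2 × 4 = 2508.6
  Sum = 8808.0 ng/mL·hr
intramuscular injection tail: 572.5/0.051 = 11225.490; AUC_ev,0→∞ = 8808.0 + 11225.490 = 20033.49 ng/mL·hr
F = (AUC_ev/D_ev)/(AUC_iv/D_iv) = (20033.49/250)/(30538.8255/100) = 80.13396/305.388 = 0.2624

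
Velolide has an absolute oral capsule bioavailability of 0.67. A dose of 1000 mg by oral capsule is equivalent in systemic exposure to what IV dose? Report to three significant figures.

D_iv = 670 mg

Systemic exposure from an extravascular dose = F × D_ev, so the equivalent IV dose is F × D_ev.
D_iv = F × D_ev = 0.67 × 1000 = 670 mg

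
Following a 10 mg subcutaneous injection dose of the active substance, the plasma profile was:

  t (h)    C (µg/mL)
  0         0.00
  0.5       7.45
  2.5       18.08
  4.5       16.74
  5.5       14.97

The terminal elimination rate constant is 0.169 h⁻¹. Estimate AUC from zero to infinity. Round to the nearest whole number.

AUC = 167 µg/mL·h

Trapezoidal AUC_0→5.5:
  [0→0.5]: (0.00+7.45)/2 × 0.5 = 1.8625
  [0.5→2.5]: (7.45+18.08)/2 × 2 = 25.53
  [2.5→4.5]: (18.08+16.74)/2 × 2 = 34.82
  [4.5→5.5]: (16.74+14.97)/2 × 1 = 15.855
  Sum = 78.0675 µg/mL·h
Extrapolated tail: C_last / k_e = 14.97 / 0.169 = 88.580
AUC_0→∞ = 78.0675 + 88.580 = 166.6475 µg/mL·h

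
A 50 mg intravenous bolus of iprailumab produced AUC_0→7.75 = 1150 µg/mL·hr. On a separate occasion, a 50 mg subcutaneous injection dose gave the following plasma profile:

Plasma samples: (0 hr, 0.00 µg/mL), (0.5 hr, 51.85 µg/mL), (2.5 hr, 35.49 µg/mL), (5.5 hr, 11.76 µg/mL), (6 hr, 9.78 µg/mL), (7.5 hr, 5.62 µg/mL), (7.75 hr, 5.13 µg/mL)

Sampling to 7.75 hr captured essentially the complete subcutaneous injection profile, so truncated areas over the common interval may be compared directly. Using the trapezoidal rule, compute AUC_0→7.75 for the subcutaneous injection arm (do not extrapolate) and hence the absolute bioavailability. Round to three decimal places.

F = 0.165

Trapezoidal AUC_0→7.75 (subcutaneous injection):
  [0→0.5]: (0.00+51.85)/2 × 0.5 = 12.9625
  [0.5→2.5]: (51.85+35.49)/2 × 2 = 87.34
  [2.5→5.5]: (35.49+11.76)/2 × 3 = 70.875
  [5.5→6]: (11.76+9.78)/2 × 0.5 = 5.385
  [6→7.5]: (9.78+5.62)/2 × 1.5 = 11.55
  [7.5→7.75]: (5.62+5.13)/2 × 0.25 = 1.34375
  Sum = 189.45625 µg/mL·hr
F = (AUC_ev/D_ev)/(AUC_iv/D_iv) = (189.45625/50)/(1150/50) = 3.789125/23 = 0.1647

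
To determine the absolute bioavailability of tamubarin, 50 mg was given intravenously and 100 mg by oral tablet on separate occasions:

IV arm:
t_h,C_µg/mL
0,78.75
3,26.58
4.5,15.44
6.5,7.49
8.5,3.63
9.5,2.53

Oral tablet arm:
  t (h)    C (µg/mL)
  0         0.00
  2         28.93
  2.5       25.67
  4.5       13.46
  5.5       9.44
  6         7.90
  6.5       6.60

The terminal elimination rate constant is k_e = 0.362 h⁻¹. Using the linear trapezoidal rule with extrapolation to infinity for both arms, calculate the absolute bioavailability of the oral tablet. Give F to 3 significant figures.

Trapezoidal AUC_0→9.5 (IV):
  [0→3]: (78.75+26.58)/2 × 3 = 157.995
  [3→4.5]: (26.58+15.44)/2 × 1.5 = 31.515
  [4.5→6.5]: (15.44+7.49)/2 × 2 = 22.93
  [6.5→8.5]: (7.49+3.63)/2 × 2 = 11.12
  [8.5→9.5]: (3.63+2.53)/2 × 1 = 3.08
  Sum = 226.64 µg/mL·h
IV tail: 2.53/0.362 = 6.989; AUC_iv,0→∞ = 226.64 + 6.989 = 233.629 µg/mL·h
Trapezoidal AUC_0→6.5 (oral tablet):
  [0→2]: (0.00+28.93)/2 × 2 = 28.93
  [2→2.5]: (28.93+25.67)/2 × 0.5 = 13.65
  [2.5→4.5]: (25.67+13.46)/2 × 2 = 39.13
  [4.5→5.5]: (13.46+9.44)/2 × 1 = 11.45
  [5.5→6]: (9.44+7.90)/2 × 0.5 = 4.335
  [6→6.5]: (7.90+6.60)/2 × 0.5 = 3.625
  Sum = 101.12 µg/mL·h
oral tablet tail: 6.60/0.362 = 18.232; AUC_ev,0→∞ = 101.12 + 18.232 = 119.352 µg/mL·h
F = (AUC_ev/D_ev)/(AUC_iv/D_iv) = (119.352/100)/(233.629/50) = 1.19352/4.67258 = 0.2554

F = 0.255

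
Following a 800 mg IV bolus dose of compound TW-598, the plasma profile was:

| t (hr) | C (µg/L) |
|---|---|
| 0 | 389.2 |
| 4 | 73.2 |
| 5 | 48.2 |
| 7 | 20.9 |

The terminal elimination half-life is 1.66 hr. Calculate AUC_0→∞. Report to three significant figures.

AUC = 1100 µg/L·hr

Trapezoidal AUC_0→7:
  [0→4]: (389.2+73.2)/2 × 4 = 924.8
  [4→5]: (73.2+48.2)/2 × 1 = 60.7
  [5→7]: (48.2+20.9)/2 × 2 = 69.1
  Sum = 1054.6 µg/L·hr
k_e = ln2 / t½ = 0.693147 / 1.66 = 0.4176 hr^-1
Extrapolated tail: C_last / k_e = 20.9 / 0.4176 = 50.048
AUC_0→∞ = 1054.6 + 50.048 = 1104.648 µg/L·hr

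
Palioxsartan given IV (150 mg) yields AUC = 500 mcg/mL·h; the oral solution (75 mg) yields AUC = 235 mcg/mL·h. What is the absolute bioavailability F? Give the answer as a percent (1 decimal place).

F = 94.0%

F = (AUC_ev / D_ev) / (AUC_iv / D_iv)
  = (235/75) / (500/150)
  = 3.13333 / 3.33333 = 0.9400
  = 94.00%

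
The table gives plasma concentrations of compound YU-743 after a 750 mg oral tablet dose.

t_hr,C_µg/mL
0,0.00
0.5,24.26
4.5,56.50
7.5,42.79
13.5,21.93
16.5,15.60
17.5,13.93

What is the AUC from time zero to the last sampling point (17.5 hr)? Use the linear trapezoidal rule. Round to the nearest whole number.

Trapezoidal AUC_0→17.5:
  [0→0.5]: (0.00+24.26)/2 × 0.5 = 6.065
  [0.5→4.5]: (24.26+56.50)/2 × 4 = 161.52
  [4.5→7.5]: (56.50+42.79)/2 × 3 = 148.935
  [7.5→13.5]: (42.79+21.93)/2 × 6 = 194.16
  [13.5→16.5]: (21.93+15.60)/2 × 3 = 56.295
  [16.5→17.5]: (15.60+13.93)/2 × 1 = 14.765
  Sum = 581.74 µg/mL·hr

AUC = 582 µg/mL·hr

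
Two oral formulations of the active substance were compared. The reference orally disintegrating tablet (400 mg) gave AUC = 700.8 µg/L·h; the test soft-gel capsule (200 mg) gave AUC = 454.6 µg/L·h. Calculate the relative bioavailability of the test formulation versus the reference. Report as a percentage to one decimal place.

F_rel = 129.7%

F_rel = (AUC_test/D_test) / (AUC_ref/D_ref)
      = (454.6/200) / (700.8/400)
      = 2.273 / 1.752 = 1.2974 = 129.74%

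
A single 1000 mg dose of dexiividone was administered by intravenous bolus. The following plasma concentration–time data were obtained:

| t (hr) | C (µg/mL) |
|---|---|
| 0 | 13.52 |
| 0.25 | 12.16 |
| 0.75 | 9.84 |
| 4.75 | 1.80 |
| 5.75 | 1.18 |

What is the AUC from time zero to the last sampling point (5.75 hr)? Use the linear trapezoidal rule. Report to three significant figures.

AUC = 33.5 µg/mL·hr

Trapezoidal AUC_0→5.75:
  [0→0.25]: (13.52+12.16)/2 × 0.25 = 3.21
  [0.25→0.75]: (12.16+9.84)/2 × 0.5 = 5.5
  [0.75→4.75]: (9.84+1.80)/2 × 4 = 23.28
  [4.75→5.75]: (1.80+1.18)/2 × 1 = 1.49
  Sum = 33.48 µg/mL·hr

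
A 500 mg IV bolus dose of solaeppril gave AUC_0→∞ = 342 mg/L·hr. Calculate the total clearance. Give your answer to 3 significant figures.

CL = 1.46 L/hr

CL = Dose_iv / AUC_0→∞
   = 500 / 342 = 1.46199 L/hr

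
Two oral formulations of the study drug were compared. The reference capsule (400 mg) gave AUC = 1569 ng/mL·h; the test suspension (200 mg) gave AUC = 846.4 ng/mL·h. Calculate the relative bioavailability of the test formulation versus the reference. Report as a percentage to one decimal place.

F_rel = 107.9%

F_rel = (AUC_test/D_test) / (AUC_ref/D_ref)
      = (846.4/200) / (1569/400)
      = 4.232 / 3.9225 = 1.0789 = 107.89%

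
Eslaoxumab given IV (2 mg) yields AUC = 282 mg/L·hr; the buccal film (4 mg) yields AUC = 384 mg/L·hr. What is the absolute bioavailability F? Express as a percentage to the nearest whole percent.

F = 68%

F = (AUC_ev / D_ev) / (AUC_iv / D_iv)
  = (384/4) / (282/2)
  = 96 / 141 = 0.6809
  = 68.09%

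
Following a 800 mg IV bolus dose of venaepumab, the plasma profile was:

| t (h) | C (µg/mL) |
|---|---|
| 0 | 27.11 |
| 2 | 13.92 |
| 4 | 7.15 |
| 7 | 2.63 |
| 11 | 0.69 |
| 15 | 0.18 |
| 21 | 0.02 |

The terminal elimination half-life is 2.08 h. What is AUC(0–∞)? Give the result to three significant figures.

Trapezoidal AUC_0→21:
  [0→2]: (27.11+13.92)/2 × 2 = 41.03
  [2→4]: (13.92+7.15)/2 × 2 = 21.07
  [4→7]: (7.15+2.63)/2 × 3 = 14.67
  [7→11]: (2.63+0.69)/2 × 4 = 6.64
  [11→15]: (0.69+0.18)/2 × 4 = 1.74
  [15→21]: (0.18+0.02)/2 × 6 = 0.6
  Sum = 85.75 µg/mL·h
k_e = ln2 / t½ = 0.693147 / 2.08 = 0.3332 h^-1
Extrapolated tail: C_last / k_e = 0.02 / 0.3332 = 0.060
AUC_0→∞ = 85.75 + 0.060 = 85.81 µg/mL·h

AUC = 85.8 µg/mL·h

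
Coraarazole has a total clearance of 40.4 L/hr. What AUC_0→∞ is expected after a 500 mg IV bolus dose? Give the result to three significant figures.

AUC = 12.4 mg/L·hr

AUC_0→∞ = Dose_iv / CL
        = 500 / 40.4 = 12.3762 mg/L·hr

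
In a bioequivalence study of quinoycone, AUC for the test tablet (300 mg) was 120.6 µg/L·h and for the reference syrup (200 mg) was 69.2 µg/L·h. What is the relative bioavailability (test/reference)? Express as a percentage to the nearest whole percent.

F_rel = 116%

F_rel = (AUC_test/D_test) / (AUC_ref/D_ref)
      = (120.6/300) / (69.2/200)
      = 0.402 / 0.346 = 1.1618 = 116.18%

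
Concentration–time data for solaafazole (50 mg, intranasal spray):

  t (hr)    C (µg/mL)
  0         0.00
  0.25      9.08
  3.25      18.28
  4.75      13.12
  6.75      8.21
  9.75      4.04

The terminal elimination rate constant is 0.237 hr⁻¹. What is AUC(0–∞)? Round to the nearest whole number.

Trapezoidal AUC_0→9.75:
  [0→0.25]: (0.00+9.08)/2 × 0.25 = 1.135
  [0.25→3.25]: (9.08+18.28)/2 × 3 = 41.04
  [3.25→4.75]: (18.28+13.12)/2 × 1.5 = 23.55
  [4.75→6.75]: (13.12+8.21)/2 × 2 = 21.33
  [6.75→9.75]: (8.21+4.04)/2 × 3 = 18.375
  Sum = 105.43 µg/mL·hr
Extrapolated tail: C_last / k_e = 4.04 / 0.237 = 17.046
AUC_0→∞ = 105.43 + 17.046 = 122.476 µg/mL·hr

AUC = 122 µg/mL·hr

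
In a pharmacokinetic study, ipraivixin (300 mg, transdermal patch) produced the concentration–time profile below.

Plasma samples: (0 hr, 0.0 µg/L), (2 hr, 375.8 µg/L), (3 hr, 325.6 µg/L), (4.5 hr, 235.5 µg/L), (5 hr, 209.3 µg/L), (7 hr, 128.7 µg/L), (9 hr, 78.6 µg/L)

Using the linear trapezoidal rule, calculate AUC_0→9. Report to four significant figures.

AUC = 1804 µg/L·hr

Trapezoidal AUC_0→9:
  [0→2]: (0.0+375.8)/2 × 2 = 375.8
  [2→3]: (375.8+325.6)/2 × 1 = 350.7
  [3→4.5]: (325.6+235.5)/2 × 1.5 = 420.825
  [4.5→5]: (235.5+209.3)/2 × 0.5 = 111.2
  [5→7]: (209.3+128.7)/2 × 2 = 338.0
  [7→9]: (128.7+78.6)/2 × 2 = 207.3
  Sum = 1803.825 µg/L·hr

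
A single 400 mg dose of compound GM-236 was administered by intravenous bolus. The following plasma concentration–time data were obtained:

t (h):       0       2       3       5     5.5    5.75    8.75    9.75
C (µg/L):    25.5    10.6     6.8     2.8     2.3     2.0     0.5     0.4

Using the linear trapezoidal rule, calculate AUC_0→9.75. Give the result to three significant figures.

AUC = 60.4 µg/L·h

Trapezoidal AUC_0→9.75:
  [0→2]: (25.5+10.6)/2 × 2 = 36.1
  [2→3]: (10.6+6.8)/2 × 1 = 8.7
  [3→5]: (6.8+2.8)/2 × 2 = 9.6
  [5→5.5]: (2.8+2.3)/2 × 0.5 = 1.275
  [5.5→5.75]: (2.3+2.0)/2 × 0.25 = 0.5375
  [5.75→8.75]: (2.0+0.5)/2 × 3 = 3.75
  [8.75→9.75]: (0.5+0.4)/2 × 1 = 0.45
  Sum = 60.4125 µg/L·h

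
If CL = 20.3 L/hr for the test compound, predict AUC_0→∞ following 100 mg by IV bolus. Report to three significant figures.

AUC_0→∞ = Dose_iv / CL
        = 100 / 20.3 = 4.92611 mg/L·hr

AUC = 4.93 mg/L·hr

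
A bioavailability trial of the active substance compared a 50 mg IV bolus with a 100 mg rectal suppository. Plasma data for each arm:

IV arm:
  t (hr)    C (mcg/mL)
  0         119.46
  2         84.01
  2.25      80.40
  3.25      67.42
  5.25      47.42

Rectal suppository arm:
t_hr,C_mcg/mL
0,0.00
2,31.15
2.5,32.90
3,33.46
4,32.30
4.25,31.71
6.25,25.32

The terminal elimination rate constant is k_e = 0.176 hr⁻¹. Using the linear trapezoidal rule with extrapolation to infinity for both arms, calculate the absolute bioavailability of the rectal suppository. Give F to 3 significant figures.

Trapezoidal AUC_0→5.25 (IV):
  [0→2]: (119.46+84.01)/2 × 2 = 203.47
  [2→2.25]: (84.01+80.40)/2 × 0.25 = 20.55125
  [2.25→3.25]: (80.40+67.42)/2 × 1 = 73.91
  [3.25→5.25]: (67.42+47.42)/2 × 2 = 114.84
  Sum = 412.77125 mcg/mL·hr
IV tail: 47.42/0.176 = 269.432; AUC_iv,0→∞ = 412.77125 + 269.432 = 682.20325 mcg/mL·hr
Trapezoidal AUC_0→6.25 (rectal suppository):
  [0→2]: (0.00+31.15)/2 × 2 = 31.15
  [2→2.5]: (31.15+32.90)/2 × 0.5 = 16.0125
  [2.5→3]: (32.90+33.46)/2 × 0.5 = 16.59
  [3→4]: (33.46+32.30)/2 × 1 = 32.88
  [4→4.25]: (32.30+31.71)/2 × 0.25 = 8.00125
  [4.25→6.25]: (31.71+25.32)/2 × 2 = 57.03
  Sum = 161.66375 mcg/mL·hr
rectal suppository tail: 25.32/0.176 = 143.864; AUC_ev,0→∞ = 161.66375 + 143.864 = 305.52775 mcg/mL·hr
F = (AUC_ev/D_ev)/(AUC_iv/D_iv) = (305.52775/100)/(682.20325/50) = 3.0552775/13.644065 = 0.2239

F = 0.224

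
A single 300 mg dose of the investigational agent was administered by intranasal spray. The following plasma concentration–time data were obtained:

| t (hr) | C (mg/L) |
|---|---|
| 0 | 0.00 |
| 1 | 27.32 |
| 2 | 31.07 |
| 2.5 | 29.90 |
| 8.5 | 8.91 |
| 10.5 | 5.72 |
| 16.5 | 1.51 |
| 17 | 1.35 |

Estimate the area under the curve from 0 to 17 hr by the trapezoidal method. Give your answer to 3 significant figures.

Trapezoidal AUC_0→17:
  [0→1]: (0.00+27.32)/2 × 1 = 13.66
  [1→2]: (27.32+31.07)/2 × 1 = 29.195
  [2→2.5]: (31.07+29.90)/2 × 0.5 = 15.2425
  [2.5→8.5]: (29.90+8.91)/2 × 6 = 116.43
  [8.5→10.5]: (8.91+5.72)/2 × 2 = 14.63
  [10.5→16.5]: (5.72+1.51)/2 × 6 = 21.69
  [16.5→17]: (1.51+1.35)/2 × 0.5 = 0.715
  Sum = 211.5625 mg/L·hr

AUC = 212 mg/L·hr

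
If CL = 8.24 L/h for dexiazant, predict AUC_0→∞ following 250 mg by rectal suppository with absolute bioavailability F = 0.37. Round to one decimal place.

AUC_0→∞ = F × Dose / CL
        = 0.37 × 250 / 8.24 = 11.2257 mg/L·h

AUC = 11.2 mg/L·h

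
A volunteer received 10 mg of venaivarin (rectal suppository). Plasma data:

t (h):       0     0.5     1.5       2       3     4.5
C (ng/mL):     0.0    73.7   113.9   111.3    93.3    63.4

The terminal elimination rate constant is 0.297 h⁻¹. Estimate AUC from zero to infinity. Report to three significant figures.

AUC = 602 ng/mL·h

Trapezoidal AUC_0→4.5:
  [0→0.5]: (0.0+73.7)/2 × 0.5 = 18.425
  [0.5→1.5]: (73.7+113.9)/2 × 1 = 93.8
  [1.5→2]: (113.9+111.3)/2 × 0.5 = 56.3
  [2→3]: (111.3+93.3)/2 × 1 = 102.3
  [3→4.5]: (93.3+63.4)/2 × 1.5 = 117.525
  Sum = 388.35 ng/mL·h
Extrapolated tail: C_last / k_e = 63.4 / 0.297 = 213.468
AUC_0→∞ = 388.35 + 213.468 = 601.818 ng/mL·h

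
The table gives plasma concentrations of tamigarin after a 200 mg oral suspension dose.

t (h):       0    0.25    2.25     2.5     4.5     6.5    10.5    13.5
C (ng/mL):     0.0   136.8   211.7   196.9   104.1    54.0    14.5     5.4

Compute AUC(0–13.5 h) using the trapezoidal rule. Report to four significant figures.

AUC = 1043 ng/mL·h

Trapezoidal AUC_0→13.5:
  [0→0.25]: (0.0+136.8)/2 × 0.25 = 17.1
  [0.25→2.25]: (136.8+211.7)/2 × 2 = 348.5
  [2.25→2.5]: (211.7+196.9)/2 × 0.25 = 51.075
  [2.5→4.5]: (196.9+104.1)/2 × 2 = 301.0
  [4.5→6.5]: (104.1+54.0)/2 × 2 = 158.1
  [6.5→10.5]: (54.0+14.5)/2 × 4 = 137.0
  [10.5→13.5]: (14.5+5.4)/2 × 3 = 29.85
  Sum = 1042.625 ng/mL·h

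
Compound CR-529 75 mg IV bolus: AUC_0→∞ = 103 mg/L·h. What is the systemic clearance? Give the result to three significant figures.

CL = Dose_iv / AUC_0→∞
   = 75 / 103 = 0.728155 L/h

CL = 0.728 L/h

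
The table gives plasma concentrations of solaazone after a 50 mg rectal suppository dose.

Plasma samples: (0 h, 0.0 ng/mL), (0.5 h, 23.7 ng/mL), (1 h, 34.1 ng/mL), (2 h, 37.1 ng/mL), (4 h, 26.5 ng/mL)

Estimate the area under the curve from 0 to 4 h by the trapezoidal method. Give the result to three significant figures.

AUC = 120 ng/mL·h

Trapezoidal AUC_0→4:
  [0→0.5]: (0.0+23.7)/2 × 0.5 = 5.925
  [0.5→1]: (23.7+34.1)/2 × 0.5 = 14.45
  [1→2]: (34.1+37.1)/2 × 1 = 35.6
  [2→4]: (37.1+26.5)/2 × 2 = 63.6
  Sum = 119.575 ng/mL·h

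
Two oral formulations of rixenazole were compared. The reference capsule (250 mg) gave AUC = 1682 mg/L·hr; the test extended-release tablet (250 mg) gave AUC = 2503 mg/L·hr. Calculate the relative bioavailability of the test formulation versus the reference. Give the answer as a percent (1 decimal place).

F_rel = 148.8%

F_rel = (AUC_test/D_test) / (AUC_ref/D_ref)
      = (2503/250) / (1682/250)
      = 10.012 / 6.728 = 1.4881 = 148.81%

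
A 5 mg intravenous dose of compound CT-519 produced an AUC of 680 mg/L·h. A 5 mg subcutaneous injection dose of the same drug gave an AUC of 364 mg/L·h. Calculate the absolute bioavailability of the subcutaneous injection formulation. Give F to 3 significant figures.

F = (AUC_ev / D_ev) / (AUC_iv / D_iv)
  = (364/5) / (680/5)
  = 72.8 / 136 = 0.5353

F = 0.535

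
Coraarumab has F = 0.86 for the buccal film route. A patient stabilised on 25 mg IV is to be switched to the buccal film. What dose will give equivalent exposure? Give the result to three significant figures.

D_buccal = 29.1 mg

For equal systemic exposure: F × D_ev = D_iv
D_ev = D_iv / F = 25 / 0.86 = 29.0698 mg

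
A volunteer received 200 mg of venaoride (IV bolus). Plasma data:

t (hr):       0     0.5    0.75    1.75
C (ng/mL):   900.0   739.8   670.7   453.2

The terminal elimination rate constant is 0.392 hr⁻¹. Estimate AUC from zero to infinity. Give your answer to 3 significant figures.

Trapezoidal AUC_0→1.75:
  [0→0.5]: (900.0+739.8)/2 × 0.5 = 409.95
  [0.5→0.75]: (739.8+670.7)/2 × 0.25 = 176.3125
  [0.75→1.75]: (670.7+453.2)/2 × 1 = 561.95
  Sum = 1148.2125 ng/mL·hr
Extrapolated tail: C_last / k_e = 453.2 / 0.392 = 1156.122
AUC_0→∞ = 1148.2125 + 1156.122 = 2304.3345 ng/mL·hr

AUC = 2300 ng/mL·hr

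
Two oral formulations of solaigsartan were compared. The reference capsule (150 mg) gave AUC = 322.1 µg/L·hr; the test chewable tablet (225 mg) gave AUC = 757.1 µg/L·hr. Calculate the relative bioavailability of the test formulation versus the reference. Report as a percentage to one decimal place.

F_rel = 156.7%

F_rel = (AUC_test/D_test) / (AUC_ref/D_ref)
      = (757.1/225) / (322.1/150)
      = 3.36489 / 2.14733 = 1.5670 = 156.70%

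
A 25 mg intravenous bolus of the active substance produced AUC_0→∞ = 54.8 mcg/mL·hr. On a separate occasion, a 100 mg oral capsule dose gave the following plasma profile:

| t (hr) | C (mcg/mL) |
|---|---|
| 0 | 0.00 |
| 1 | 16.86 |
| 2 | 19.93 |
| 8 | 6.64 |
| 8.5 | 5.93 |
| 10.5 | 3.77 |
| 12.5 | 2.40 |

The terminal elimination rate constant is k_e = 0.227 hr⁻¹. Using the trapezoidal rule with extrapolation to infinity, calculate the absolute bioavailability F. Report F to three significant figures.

Trapezoidal AUC_0→12.5 (oral capsule):
  [0→1]: (0.00+16.86)/2 × 1 = 8.43
  [1→2]: (16.86+19.93)/2 × 1 = 18.395
  [2→8]: (19.93+6.64)/2 × 6 = 79.71
  [8→8.5]: (6.64+5.93)/2 × 0.5 = 3.1425
  [8.5→10.5]: (5.93+3.77)/2 × 2 = 9.7
  [10.5→12.5]: (3.77+2.40)/2 × 2 = 6.17
  Sum = 125.5475 mcg/mL·hr
Tail: C_last/k_e = 2.40/0.227 = 10.573
AUC_0→∞ (oral capsule) = 125.5475 + 10.573 = 136.1205 mcg/mL·hr
F = (AUC_ev/D_ev)/(AUC_iv/D_iv) = (136.1205/100)/(54.8/25) = 1.361205/2.192 = 0.6210

F = 0.621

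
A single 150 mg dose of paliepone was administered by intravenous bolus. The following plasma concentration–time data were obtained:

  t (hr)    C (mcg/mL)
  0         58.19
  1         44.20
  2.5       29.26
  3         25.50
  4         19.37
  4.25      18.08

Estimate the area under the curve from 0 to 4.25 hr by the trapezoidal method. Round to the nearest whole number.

AUC = 147 mcg/mL·hr

Trapezoidal AUC_0→4.25:
  [0→1]: (58.19+44.20)/2 × 1 = 51.195
  [1→2.5]: (44.20+29.26)/2 × 1.5 = 55.095
  [2.5→3]: (29.26+25.50)/2 × 0.5 = 13.69
  [3→4]: (25.50+19.37)/2 × 1 = 22.435
  [4→4.25]: (19.37+18.08)/2 × 0.25 = 4.68125
  Sum = 147.09625 mcg/mL·hr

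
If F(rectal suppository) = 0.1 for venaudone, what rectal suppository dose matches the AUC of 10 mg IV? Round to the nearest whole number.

D_rectal = 100 mg

For equal systemic exposure: F × D_ev = D_iv
D_ev = D_iv / F = 10 / 0.1 = 100 mg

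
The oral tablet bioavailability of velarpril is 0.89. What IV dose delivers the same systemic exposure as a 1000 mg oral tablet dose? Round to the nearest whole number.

Systemic exposure from an extravascular dose = F × D_ev, so the equivalent IV dose is F × D_ev.
D_iv = F × D_ev = 0.89 × 1000 = 890 mg

D_iv = 890 mg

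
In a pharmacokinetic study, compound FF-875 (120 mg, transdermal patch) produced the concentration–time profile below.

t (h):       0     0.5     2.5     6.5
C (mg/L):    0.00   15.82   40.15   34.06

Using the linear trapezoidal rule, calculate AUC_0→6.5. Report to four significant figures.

AUC = 208.3 mg/L·h

Trapezoidal AUC_0→6.5:
  [0→0.5]: (0.00+15.82)/2 × 0.5 = 3.955
  [0.5→2.5]: (15.82+40.15)/2 × 2 = 55.97
  [2.5→6.5]: (40.15+34.06)/2 × 4 = 148.42
  Sum = 208.345 mg/L·h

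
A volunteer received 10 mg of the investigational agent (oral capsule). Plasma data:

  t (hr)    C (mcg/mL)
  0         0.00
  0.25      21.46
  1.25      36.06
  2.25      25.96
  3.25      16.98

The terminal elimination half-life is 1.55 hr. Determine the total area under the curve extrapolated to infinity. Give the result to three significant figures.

AUC = 122 mcg/mL·hr

Trapezoidal AUC_0→3.25:
  [0→0.25]: (0.00+21.46)/2 × 0.25 = 2.6825
  [0.25→1.25]: (21.46+36.06)/2 × 1 = 28.76
  [1.25→2.25]: (36.06+25.96)/2 × 1 = 31.01
  [2.25→3.25]: (25.96+16.98)/2 × 1 = 21.47
  Sum = 83.9225 mcg/mL·hr
k_e = ln2 / t½ = 0.693147 / 1.55 = 0.4472 hr^-1
Extrapolated tail: C_last / k_e = 16.98 / 0.4472 = 37.970
AUC_0→∞ = 83.9225 + 37.970 = 121.8925 mcg/mL·hr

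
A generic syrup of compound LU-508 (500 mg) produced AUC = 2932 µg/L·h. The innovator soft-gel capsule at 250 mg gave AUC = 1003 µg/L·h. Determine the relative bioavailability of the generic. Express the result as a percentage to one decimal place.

F_rel = (AUC_test/D_test) / (AUC_ref/D_ref)
      = (2932/500) / (1003/250)
      = 5.864 / 4.012 = 1.4616 = 146.16%

F_rel = 146.2%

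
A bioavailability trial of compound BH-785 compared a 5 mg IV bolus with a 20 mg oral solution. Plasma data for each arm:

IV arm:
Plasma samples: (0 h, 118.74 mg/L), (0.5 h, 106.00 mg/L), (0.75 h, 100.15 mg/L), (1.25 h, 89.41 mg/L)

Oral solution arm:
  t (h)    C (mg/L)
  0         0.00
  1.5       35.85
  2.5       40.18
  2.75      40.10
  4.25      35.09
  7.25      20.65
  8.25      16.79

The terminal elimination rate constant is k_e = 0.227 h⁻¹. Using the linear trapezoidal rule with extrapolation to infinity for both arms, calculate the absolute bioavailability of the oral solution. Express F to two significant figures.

F = 0.15

Trapezoidal AUC_0→1.25 (IV):
  [0→0.5]: (118.74+106.00)/2 × 0.5 = 56.185
  [0.5→0.75]: (106.00+100.15)/2 × 0.25 = 25.76875
  [0.75→1.25]: (100.15+89.41)/2 × 0.5 = 47.39
  Sum = 129.34375 mg/L·h
IV tail: 89.41/0.227 = 393.877; AUC_iv,0→∞ = 129.34375 + 393.877 = 523.22075 mg/L·h
Trapezoidal AUC_0→8.25 (oral solution):
  [0→1.5]: (0.00+35.85)/2 × 1.5 = 26.8875
  [1.5→2.5]: (35.85+40.18)/2 × 1 = 38.015
  [2.5→2.75]: (40.18+40.10)/2 × 0.25 = 10.035
  [2.75→4.25]: (40.10+35.09)/2 × 1.5 = 56.3925
  [4.25→7.25]: (35.09+20.65)/2 × 3 = 83.61
  [7.25→8.25]: (20.65+16.79)/2 × 1 = 18.72
  Sum = 233.66 mg/L·h
oral solution tail: 16.79/0.227 = 73.965; AUC_ev,0→∞ = 233.66 + 73.965 = 307.625 mg/L·h
F = (AUC_ev/D_ev)/(AUC_iv/D_iv) = (307.625/20)/(523.22075/5) = 15.38125/104.64415 = 0.1470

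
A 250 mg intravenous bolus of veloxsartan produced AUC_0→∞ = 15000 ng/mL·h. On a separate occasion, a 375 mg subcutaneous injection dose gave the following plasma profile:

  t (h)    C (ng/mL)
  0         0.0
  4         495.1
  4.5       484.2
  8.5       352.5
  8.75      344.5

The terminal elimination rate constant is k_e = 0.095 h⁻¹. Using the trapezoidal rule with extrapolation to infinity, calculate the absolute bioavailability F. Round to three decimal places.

F = 0.294

Trapezoidal AUC_0→8.75 (subcutaneous injection):
  [0→4]: (0.0+495.1)/2 × 4 = 990.2
  [4→4.5]: (495.1+484.2)/2 × 0.5 = 244.825
  [4.5→8.5]: (484.2+352.5)/2 × 4 = 1673.4
  [8.5→8.75]: (352.5+344.5)/2 × 0.25 = 87.125
  Sum = 2995.55 ng/mL·h
Tail: C_last/k_e = 344.5/0.095 = 3626.316
AUC_0→∞ (subcutaneous injection) = 2995.55 + 3626.316 = 6621.866 ng/mL·h
F = (AUC_ev/D_ev)/(AUC_iv/D_iv) = (6621.866/375)/(15000/250) = 17.6583/60 = 0.2943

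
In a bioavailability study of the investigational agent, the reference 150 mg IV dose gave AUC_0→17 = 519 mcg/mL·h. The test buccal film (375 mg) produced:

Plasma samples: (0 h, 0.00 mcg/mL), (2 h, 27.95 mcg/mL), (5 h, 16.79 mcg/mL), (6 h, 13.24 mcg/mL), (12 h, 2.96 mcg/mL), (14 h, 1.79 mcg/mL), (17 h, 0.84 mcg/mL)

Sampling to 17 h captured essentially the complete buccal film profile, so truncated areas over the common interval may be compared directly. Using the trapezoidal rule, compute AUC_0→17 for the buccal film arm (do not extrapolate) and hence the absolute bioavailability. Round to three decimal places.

F = 0.129

Trapezoidal AUC_0→17 (buccal film):
  [0→2]: (0.00+27.95)/2 × 2 = 27.95
  [2→5]: (27.95+16.79)/2 × 3 = 67.11
  [5→6]: (16.79+13.24)/2 × 1 = 15.015
  [6→12]: (13.24+2.96)/2 × 6 = 48.6
  [12→14]: (2.96+1.79)/2 × 2 = 4.75
  [14→17]: (1.79+0.84)/2 × 3 = 3.945
  Sum = 167.37 mcg/mL·h
F = (AUC_ev/D_ev)/(AUC_iv/D_iv) = (167.37/375)/(519/150) = 0.44632/3.46 = 0.1290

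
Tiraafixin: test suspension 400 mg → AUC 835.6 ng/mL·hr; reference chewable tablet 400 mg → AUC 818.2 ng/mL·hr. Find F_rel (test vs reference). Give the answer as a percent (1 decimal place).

F_rel = 102.1%

F_rel = (AUC_test/D_test) / (AUC_ref/D_ref)
      = (835.6/400) / (818.2/400)
      = 2.089 / 2.0455 = 1.0213 = 102.13%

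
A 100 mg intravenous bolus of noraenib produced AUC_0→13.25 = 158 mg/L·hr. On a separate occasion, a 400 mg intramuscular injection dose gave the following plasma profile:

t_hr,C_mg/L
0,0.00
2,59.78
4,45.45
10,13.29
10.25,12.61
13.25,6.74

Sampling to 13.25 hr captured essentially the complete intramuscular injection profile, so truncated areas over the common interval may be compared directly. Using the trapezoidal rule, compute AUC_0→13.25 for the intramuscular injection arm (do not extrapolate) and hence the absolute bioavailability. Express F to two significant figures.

F = 0.59

Trapezoidal AUC_0→13.25 (intramuscular injection):
  [0→2]: (0.00+59.78)/2 × 2 = 59.78
  [2→4]: (59.78+45.45)/2 × 2 = 105.23
  [4→10]: (45.45+13.29)/2 × 6 = 176.22
  [10→10.25]: (13.29+12.61)/2 × 0.25 = 3.2375
  [10.25→13.25]: (12.61+6.74)/2 × 3 = 29.025
  Sum = 373.4925 mg/L·hr
F = (AUC_ev/D_ev)/(AUC_iv/D_iv) = (373.4925/400)/(158/100) = 0.93373125/1.58 = 0.5910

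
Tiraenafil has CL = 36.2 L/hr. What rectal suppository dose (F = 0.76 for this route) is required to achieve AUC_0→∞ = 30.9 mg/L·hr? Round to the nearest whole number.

Dose = 1472 mg

Dose = CL × AUC_0→∞ / F
     = 36.2 × 30.9 / 0.76 = 1471.82 mg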